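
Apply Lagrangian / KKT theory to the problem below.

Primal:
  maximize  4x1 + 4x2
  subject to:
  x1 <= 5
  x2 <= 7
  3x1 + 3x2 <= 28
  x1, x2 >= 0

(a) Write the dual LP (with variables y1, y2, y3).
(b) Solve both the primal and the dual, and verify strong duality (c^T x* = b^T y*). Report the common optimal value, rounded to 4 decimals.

The standard primal-dual pair for 'max c^T x s.t. A x <= b, x >= 0' is:
  Dual:  min b^T y  s.t.  A^T y >= c,  y >= 0.

So the dual LP is:
  minimize  5y1 + 7y2 + 28y3
  subject to:
    y1 + 3y3 >= 4
    y2 + 3y3 >= 4
    y1, y2, y3 >= 0

Solving the primal: x* = (2.3333, 7).
  primal value c^T x* = 37.3333.
Solving the dual: y* = (0, 0, 1.3333).
  dual value b^T y* = 37.3333.
Strong duality: c^T x* = b^T y*. Confirmed.

37.3333


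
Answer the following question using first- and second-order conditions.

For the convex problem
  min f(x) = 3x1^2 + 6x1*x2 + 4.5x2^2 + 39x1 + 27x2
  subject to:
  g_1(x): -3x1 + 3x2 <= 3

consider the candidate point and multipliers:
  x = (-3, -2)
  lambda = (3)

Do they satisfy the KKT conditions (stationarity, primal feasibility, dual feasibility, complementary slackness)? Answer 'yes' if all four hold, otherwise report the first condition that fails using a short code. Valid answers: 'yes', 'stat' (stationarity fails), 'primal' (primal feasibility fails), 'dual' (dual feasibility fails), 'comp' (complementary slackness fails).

Gradient of f: grad f(x) = Q x + c = (9, -9)
Constraint values g_i(x) = a_i^T x - b_i:
  g_1((-3, -2)) = 0
Stationarity residual: grad f(x) + sum_i lambda_i a_i = (0, 0)
  -> stationarity OK
Primal feasibility (all g_i <= 0): OK
Dual feasibility (all lambda_i >= 0): OK
Complementary slackness (lambda_i * g_i(x) = 0 for all i): OK

Verdict: yes, KKT holds.

yes


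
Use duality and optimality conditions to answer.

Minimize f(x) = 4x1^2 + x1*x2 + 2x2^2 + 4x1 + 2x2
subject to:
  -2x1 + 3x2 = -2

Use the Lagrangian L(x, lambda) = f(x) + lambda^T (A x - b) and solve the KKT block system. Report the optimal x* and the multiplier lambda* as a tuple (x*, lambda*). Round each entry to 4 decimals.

Form the Lagrangian:
  L(x, lambda) = (1/2) x^T Q x + c^T x + lambda^T (A x - b)
Stationarity (grad_x L = 0): Q x + c + A^T lambda = 0.
Primal feasibility: A x = b.

This gives the KKT block system:
  [ Q   A^T ] [ x     ]   [-c ]
  [ A    0  ] [ lambda ] = [ b ]

Solving the linear system:
  x*      = (-0.26, -0.84)
  lambda* = (0.54)
  f(x*)   = -0.82

x* = (-0.26, -0.84), lambda* = (0.54)


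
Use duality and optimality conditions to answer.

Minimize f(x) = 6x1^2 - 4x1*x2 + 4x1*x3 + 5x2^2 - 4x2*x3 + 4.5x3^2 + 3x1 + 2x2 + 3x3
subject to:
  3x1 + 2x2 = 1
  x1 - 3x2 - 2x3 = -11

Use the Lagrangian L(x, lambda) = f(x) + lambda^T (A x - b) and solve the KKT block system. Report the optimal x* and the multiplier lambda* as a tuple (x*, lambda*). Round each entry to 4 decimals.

Form the Lagrangian:
  L(x, lambda) = (1/2) x^T Q x + c^T x + lambda^T (A x - b)
Stationarity (grad_x L = 0): Q x + c + A^T lambda = 0.
Primal feasibility: A x = b.

This gives the KKT block system:
  [ Q   A^T ] [ x     ]   [-c ]
  [ A    0  ] [ lambda ] = [ b ]

Solving the linear system:
  x*      = (-0.9337, 1.9005, 2.1825)
  lambda* = (0.4744, 5.6528)
  f(x*)   = 34.6268

x* = (-0.9337, 1.9005, 2.1825), lambda* = (0.4744, 5.6528)


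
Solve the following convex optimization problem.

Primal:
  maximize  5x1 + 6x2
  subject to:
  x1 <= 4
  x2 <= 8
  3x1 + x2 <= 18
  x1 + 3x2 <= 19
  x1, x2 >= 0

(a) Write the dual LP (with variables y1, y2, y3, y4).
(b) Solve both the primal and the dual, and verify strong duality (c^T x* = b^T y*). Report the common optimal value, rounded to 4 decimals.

The standard primal-dual pair for 'max c^T x s.t. A x <= b, x >= 0' is:
  Dual:  min b^T y  s.t.  A^T y >= c,  y >= 0.

So the dual LP is:
  minimize  4y1 + 8y2 + 18y3 + 19y4
  subject to:
    y1 + 3y3 + y4 >= 5
    y2 + y3 + 3y4 >= 6
    y1, y2, y3, y4 >= 0

Solving the primal: x* = (4, 5).
  primal value c^T x* = 50.
Solving the dual: y* = (3, 0, 0, 2).
  dual value b^T y* = 50.
Strong duality: c^T x* = b^T y*. Confirmed.

50


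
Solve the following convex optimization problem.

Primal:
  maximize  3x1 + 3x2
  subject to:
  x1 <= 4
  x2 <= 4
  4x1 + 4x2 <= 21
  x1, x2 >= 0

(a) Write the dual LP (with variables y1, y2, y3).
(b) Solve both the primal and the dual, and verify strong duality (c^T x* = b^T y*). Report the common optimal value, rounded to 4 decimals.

The standard primal-dual pair for 'max c^T x s.t. A x <= b, x >= 0' is:
  Dual:  min b^T y  s.t.  A^T y >= c,  y >= 0.

So the dual LP is:
  minimize  4y1 + 4y2 + 21y3
  subject to:
    y1 + 4y3 >= 3
    y2 + 4y3 >= 3
    y1, y2, y3 >= 0

Solving the primal: x* = (1.25, 4).
  primal value c^T x* = 15.75.
Solving the dual: y* = (0, 0, 0.75).
  dual value b^T y* = 15.75.
Strong duality: c^T x* = b^T y*. Confirmed.

15.75


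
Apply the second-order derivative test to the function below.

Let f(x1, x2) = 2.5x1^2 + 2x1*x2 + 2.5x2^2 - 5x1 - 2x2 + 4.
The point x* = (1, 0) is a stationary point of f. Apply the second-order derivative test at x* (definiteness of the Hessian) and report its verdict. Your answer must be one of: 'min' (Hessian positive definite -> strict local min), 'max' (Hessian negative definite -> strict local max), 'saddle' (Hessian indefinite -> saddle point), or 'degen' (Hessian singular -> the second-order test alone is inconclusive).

Compute the Hessian H = grad^2 f:
  H = [[5, 2], [2, 5]]
Verify stationarity: grad f(x*) = H x* + g = (0, 0).
Eigenvalues of H: 3, 7.
Both eigenvalues > 0, so H is positive definite -> x* is a strict local min.

min


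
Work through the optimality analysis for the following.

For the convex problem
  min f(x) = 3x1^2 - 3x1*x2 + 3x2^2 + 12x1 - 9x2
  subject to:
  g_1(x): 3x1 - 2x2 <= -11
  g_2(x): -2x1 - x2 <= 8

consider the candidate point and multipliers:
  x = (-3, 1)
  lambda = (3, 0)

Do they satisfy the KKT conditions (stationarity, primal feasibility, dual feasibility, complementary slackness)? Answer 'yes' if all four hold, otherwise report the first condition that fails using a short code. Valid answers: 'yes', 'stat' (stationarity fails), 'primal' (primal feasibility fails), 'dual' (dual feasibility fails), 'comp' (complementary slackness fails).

Gradient of f: grad f(x) = Q x + c = (-9, 6)
Constraint values g_i(x) = a_i^T x - b_i:
  g_1((-3, 1)) = 0
  g_2((-3, 1)) = -3
Stationarity residual: grad f(x) + sum_i lambda_i a_i = (0, 0)
  -> stationarity OK
Primal feasibility (all g_i <= 0): OK
Dual feasibility (all lambda_i >= 0): OK
Complementary slackness (lambda_i * g_i(x) = 0 for all i): OK

Verdict: yes, KKT holds.

yes


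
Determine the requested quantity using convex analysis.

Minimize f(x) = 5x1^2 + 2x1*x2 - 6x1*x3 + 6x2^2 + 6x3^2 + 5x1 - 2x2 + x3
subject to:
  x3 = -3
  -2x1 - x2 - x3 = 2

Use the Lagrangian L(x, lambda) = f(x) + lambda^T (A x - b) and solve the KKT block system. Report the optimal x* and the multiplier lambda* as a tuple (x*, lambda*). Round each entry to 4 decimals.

Form the Lagrangian:
  L(x, lambda) = (1/2) x^T Q x + c^T x + lambda^T (A x - b)
Stationarity (grad_x L = 0): Q x + c + A^T lambda = 0.
Primal feasibility: A x = b.

This gives the KKT block system:
  [ Q   A^T ] [ x     ]   [-c ]
  [ A    0  ] [ lambda ] = [ b ]

Solving the linear system:
  x*      = (-0.1, 1.2, -3)
  lambda* = (46.6, 12.2)
  f(x*)   = 54.75

x* = (-0.1, 1.2, -3), lambda* = (46.6, 12.2)


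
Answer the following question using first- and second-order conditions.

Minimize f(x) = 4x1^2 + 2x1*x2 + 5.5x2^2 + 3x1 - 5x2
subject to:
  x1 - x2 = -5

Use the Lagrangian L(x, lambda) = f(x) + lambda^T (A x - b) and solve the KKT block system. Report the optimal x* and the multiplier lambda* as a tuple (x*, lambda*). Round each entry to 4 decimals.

Form the Lagrangian:
  L(x, lambda) = (1/2) x^T Q x + c^T x + lambda^T (A x - b)
Stationarity (grad_x L = 0): Q x + c + A^T lambda = 0.
Primal feasibility: A x = b.

This gives the KKT block system:
  [ Q   A^T ] [ x     ]   [-c ]
  [ A    0  ] [ lambda ] = [ b ]

Solving the linear system:
  x*      = (-2.7391, 2.2609)
  lambda* = (14.3913)
  f(x*)   = 26.2174

x* = (-2.7391, 2.2609), lambda* = (14.3913)


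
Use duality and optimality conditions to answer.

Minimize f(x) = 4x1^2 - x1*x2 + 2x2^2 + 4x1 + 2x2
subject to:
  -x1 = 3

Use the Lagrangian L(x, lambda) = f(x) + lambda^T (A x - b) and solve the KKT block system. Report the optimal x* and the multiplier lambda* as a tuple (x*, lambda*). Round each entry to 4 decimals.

Form the Lagrangian:
  L(x, lambda) = (1/2) x^T Q x + c^T x + lambda^T (A x - b)
Stationarity (grad_x L = 0): Q x + c + A^T lambda = 0.
Primal feasibility: A x = b.

This gives the KKT block system:
  [ Q   A^T ] [ x     ]   [-c ]
  [ A    0  ] [ lambda ] = [ b ]

Solving the linear system:
  x*      = (-3, -1.25)
  lambda* = (-18.75)
  f(x*)   = 20.875

x* = (-3, -1.25), lambda* = (-18.75)


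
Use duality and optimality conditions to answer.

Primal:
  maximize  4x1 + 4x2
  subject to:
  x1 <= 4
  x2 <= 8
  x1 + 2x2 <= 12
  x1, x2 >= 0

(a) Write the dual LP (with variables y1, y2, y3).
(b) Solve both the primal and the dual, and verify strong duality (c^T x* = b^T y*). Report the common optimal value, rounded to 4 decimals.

The standard primal-dual pair for 'max c^T x s.t. A x <= b, x >= 0' is:
  Dual:  min b^T y  s.t.  A^T y >= c,  y >= 0.

So the dual LP is:
  minimize  4y1 + 8y2 + 12y3
  subject to:
    y1 + y3 >= 4
    y2 + 2y3 >= 4
    y1, y2, y3 >= 0

Solving the primal: x* = (4, 4).
  primal value c^T x* = 32.
Solving the dual: y* = (2, 0, 2).
  dual value b^T y* = 32.
Strong duality: c^T x* = b^T y*. Confirmed.

32


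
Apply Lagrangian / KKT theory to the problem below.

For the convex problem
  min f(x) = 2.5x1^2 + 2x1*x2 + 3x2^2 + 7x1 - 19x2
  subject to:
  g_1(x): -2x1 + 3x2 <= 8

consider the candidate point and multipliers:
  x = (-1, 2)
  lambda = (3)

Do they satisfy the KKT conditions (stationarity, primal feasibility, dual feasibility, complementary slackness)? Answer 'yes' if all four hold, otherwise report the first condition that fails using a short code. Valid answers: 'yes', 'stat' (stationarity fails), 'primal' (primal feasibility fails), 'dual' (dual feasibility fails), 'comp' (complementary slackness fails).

Gradient of f: grad f(x) = Q x + c = (6, -9)
Constraint values g_i(x) = a_i^T x - b_i:
  g_1((-1, 2)) = 0
Stationarity residual: grad f(x) + sum_i lambda_i a_i = (0, 0)
  -> stationarity OK
Primal feasibility (all g_i <= 0): OK
Dual feasibility (all lambda_i >= 0): OK
Complementary slackness (lambda_i * g_i(x) = 0 for all i): OK

Verdict: yes, KKT holds.

yes


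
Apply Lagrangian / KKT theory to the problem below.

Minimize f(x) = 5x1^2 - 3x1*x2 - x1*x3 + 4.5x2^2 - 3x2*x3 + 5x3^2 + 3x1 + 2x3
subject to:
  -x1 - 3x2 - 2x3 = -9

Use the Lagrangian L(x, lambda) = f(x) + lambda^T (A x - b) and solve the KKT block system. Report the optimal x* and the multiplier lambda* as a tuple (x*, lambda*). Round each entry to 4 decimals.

Form the Lagrangian:
  L(x, lambda) = (1/2) x^T Q x + c^T x + lambda^T (A x - b)
Stationarity (grad_x L = 0): Q x + c + A^T lambda = 0.
Primal feasibility: A x = b.

This gives the KKT block system:
  [ Q   A^T ] [ x     ]   [-c ]
  [ A    0  ] [ lambda ] = [ b ]

Solving the linear system:
  x*      = (0.7798, 1.9297, 1.2156)
  lambda* = (3.7936)
  f(x*)   = 19.4564

x* = (0.7798, 1.9297, 1.2156), lambda* = (3.7936)


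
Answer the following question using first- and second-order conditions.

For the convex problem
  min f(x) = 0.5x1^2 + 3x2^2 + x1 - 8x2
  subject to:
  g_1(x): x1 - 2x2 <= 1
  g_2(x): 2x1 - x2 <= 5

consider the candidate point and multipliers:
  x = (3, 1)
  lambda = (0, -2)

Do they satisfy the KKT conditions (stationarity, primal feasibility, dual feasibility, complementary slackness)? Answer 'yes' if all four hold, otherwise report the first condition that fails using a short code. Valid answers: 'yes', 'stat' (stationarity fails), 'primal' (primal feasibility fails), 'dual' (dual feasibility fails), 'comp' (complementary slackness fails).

Gradient of f: grad f(x) = Q x + c = (4, -2)
Constraint values g_i(x) = a_i^T x - b_i:
  g_1((3, 1)) = 0
  g_2((3, 1)) = 0
Stationarity residual: grad f(x) + sum_i lambda_i a_i = (0, 0)
  -> stationarity OK
Primal feasibility (all g_i <= 0): OK
Dual feasibility (all lambda_i >= 0): FAILS
Complementary slackness (lambda_i * g_i(x) = 0 for all i): OK

Verdict: the first failing condition is dual_feasibility -> dual.

dual


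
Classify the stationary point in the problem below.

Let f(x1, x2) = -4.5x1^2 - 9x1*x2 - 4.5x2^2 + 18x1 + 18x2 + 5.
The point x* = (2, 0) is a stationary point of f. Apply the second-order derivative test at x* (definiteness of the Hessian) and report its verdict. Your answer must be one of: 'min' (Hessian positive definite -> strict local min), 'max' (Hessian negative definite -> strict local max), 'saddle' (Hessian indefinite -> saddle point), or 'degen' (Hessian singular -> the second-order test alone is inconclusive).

Compute the Hessian H = grad^2 f:
  H = [[-9, -9], [-9, -9]]
Verify stationarity: grad f(x*) = H x* + g = (0, 0).
Eigenvalues of H: -18, 0.
H has a zero eigenvalue (singular; negative semidefinite but not definite), so H is neither positive definite, negative definite, nor indefinite. The second-order test alone is inconclusive -> degen.
(Indeed, f is constant along the null direction of H through x*, so x* is not a strict local extremum.)

degen


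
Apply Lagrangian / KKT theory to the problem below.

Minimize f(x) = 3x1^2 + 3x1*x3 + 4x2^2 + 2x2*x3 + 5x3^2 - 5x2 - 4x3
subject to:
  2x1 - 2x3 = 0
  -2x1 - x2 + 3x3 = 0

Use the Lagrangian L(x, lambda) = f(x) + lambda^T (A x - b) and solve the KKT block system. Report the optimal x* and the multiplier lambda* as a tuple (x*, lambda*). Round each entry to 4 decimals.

Form the Lagrangian:
  L(x, lambda) = (1/2) x^T Q x + c^T x + lambda^T (A x - b)
Stationarity (grad_x L = 0): Q x + c + A^T lambda = 0.
Primal feasibility: A x = b.

This gives the KKT block system:
  [ Q   A^T ] [ x     ]   [-c ]
  [ A    0  ] [ lambda ] = [ b ]

Solving the linear system:
  x*      = (0.2647, 0.2647, 0.2647)
  lambda* = (-3.5441, -2.3529)
  f(x*)   = -1.1912

x* = (0.2647, 0.2647, 0.2647), lambda* = (-3.5441, -2.3529)


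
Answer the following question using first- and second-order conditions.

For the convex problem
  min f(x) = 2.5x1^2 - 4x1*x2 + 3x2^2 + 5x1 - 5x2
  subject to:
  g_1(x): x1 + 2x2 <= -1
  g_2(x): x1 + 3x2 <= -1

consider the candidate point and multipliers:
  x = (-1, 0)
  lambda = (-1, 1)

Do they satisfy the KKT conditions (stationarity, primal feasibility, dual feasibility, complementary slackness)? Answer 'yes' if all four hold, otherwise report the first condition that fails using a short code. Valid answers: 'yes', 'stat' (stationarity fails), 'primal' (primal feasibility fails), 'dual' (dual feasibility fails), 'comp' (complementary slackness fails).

Gradient of f: grad f(x) = Q x + c = (0, -1)
Constraint values g_i(x) = a_i^T x - b_i:
  g_1((-1, 0)) = 0
  g_2((-1, 0)) = 0
Stationarity residual: grad f(x) + sum_i lambda_i a_i = (0, 0)
  -> stationarity OK
Primal feasibility (all g_i <= 0): OK
Dual feasibility (all lambda_i >= 0): FAILS
Complementary slackness (lambda_i * g_i(x) = 0 for all i): OK

Verdict: the first failing condition is dual_feasibility -> dual.

dual


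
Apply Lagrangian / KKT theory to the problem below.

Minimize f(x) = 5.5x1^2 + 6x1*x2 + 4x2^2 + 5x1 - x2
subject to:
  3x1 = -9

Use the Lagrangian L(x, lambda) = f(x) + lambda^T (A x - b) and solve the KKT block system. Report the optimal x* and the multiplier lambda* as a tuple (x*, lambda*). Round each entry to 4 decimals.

Form the Lagrangian:
  L(x, lambda) = (1/2) x^T Q x + c^T x + lambda^T (A x - b)
Stationarity (grad_x L = 0): Q x + c + A^T lambda = 0.
Primal feasibility: A x = b.

This gives the KKT block system:
  [ Q   A^T ] [ x     ]   [-c ]
  [ A    0  ] [ lambda ] = [ b ]

Solving the linear system:
  x*      = (-3, 2.375)
  lambda* = (4.5833)
  f(x*)   = 11.9375

x* = (-3, 2.375), lambda* = (4.5833)


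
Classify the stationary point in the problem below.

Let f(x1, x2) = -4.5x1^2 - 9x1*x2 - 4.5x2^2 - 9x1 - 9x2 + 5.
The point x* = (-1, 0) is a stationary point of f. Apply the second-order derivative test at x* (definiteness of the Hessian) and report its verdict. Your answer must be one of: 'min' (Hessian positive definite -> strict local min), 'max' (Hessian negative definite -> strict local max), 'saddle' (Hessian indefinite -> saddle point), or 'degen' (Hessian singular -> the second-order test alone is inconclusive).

Compute the Hessian H = grad^2 f:
  H = [[-9, -9], [-9, -9]]
Verify stationarity: grad f(x*) = H x* + g = (0, 0).
Eigenvalues of H: -18, 0.
H has a zero eigenvalue (singular; negative semidefinite but not definite), so H is neither positive definite, negative definite, nor indefinite. The second-order test alone is inconclusive -> degen.
(Indeed, f is constant along the null direction of H through x*, so x* is not a strict local extremum.)

degen


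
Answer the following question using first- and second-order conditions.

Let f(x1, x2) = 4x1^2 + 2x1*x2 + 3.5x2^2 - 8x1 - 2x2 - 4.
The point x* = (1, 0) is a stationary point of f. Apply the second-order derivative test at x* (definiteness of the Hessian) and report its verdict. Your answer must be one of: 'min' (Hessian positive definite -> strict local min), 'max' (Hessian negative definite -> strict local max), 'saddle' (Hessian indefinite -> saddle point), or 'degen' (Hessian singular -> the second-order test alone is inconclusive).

Compute the Hessian H = grad^2 f:
  H = [[8, 2], [2, 7]]
Verify stationarity: grad f(x*) = H x* + g = (0, 0).
Eigenvalues of H: 5.4384, 9.5616.
Both eigenvalues > 0, so H is positive definite -> x* is a strict local min.

min


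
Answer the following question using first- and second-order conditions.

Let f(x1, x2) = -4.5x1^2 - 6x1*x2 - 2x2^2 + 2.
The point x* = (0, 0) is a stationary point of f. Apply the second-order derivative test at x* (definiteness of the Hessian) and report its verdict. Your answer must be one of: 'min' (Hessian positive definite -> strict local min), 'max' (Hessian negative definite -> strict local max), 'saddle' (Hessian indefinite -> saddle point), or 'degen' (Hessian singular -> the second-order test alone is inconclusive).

Compute the Hessian H = grad^2 f:
  H = [[-9, -6], [-6, -4]]
Verify stationarity: grad f(x*) = H x* + g = (0, 0).
Eigenvalues of H: -13, 0.
H has a zero eigenvalue (singular; negative semidefinite but not definite), so H is neither positive definite, negative definite, nor indefinite. The second-order test alone is inconclusive -> degen.
(Indeed, f is constant along the null direction of H through x*, so x* is not a strict local extremum.)

degen


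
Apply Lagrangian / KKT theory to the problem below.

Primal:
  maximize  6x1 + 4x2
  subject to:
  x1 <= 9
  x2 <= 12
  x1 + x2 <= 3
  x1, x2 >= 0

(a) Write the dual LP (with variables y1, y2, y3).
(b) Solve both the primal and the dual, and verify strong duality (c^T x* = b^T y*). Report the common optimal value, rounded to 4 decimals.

The standard primal-dual pair for 'max c^T x s.t. A x <= b, x >= 0' is:
  Dual:  min b^T y  s.t.  A^T y >= c,  y >= 0.

So the dual LP is:
  minimize  9y1 + 12y2 + 3y3
  subject to:
    y1 + y3 >= 6
    y2 + y3 >= 4
    y1, y2, y3 >= 0

Solving the primal: x* = (3, 0).
  primal value c^T x* = 18.
Solving the dual: y* = (0, 0, 6).
  dual value b^T y* = 18.
Strong duality: c^T x* = b^T y*. Confirmed.

18


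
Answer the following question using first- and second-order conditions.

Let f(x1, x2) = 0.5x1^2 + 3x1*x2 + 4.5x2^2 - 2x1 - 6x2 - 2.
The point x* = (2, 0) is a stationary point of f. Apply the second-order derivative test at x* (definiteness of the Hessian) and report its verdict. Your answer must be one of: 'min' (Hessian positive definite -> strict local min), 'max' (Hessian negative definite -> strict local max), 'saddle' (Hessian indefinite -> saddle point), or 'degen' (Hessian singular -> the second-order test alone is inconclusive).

Compute the Hessian H = grad^2 f:
  H = [[1, 3], [3, 9]]
Verify stationarity: grad f(x*) = H x* + g = (0, 0).
Eigenvalues of H: 0, 10.
H has a zero eigenvalue (singular; positive semidefinite but not definite), so H is neither positive definite, negative definite, nor indefinite. The second-order test alone is inconclusive -> degen.
(Indeed, f is constant along the null direction of H through x*, so x* is not a strict local extremum.)

degen


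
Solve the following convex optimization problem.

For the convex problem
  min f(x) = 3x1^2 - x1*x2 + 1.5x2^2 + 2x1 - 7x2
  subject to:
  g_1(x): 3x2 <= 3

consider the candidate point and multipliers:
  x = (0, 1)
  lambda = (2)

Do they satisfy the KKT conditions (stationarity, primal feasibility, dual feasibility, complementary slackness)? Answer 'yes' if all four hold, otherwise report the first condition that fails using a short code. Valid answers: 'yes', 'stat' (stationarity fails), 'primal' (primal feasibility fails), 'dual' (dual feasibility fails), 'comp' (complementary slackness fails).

Gradient of f: grad f(x) = Q x + c = (1, -4)
Constraint values g_i(x) = a_i^T x - b_i:
  g_1((0, 1)) = 0
Stationarity residual: grad f(x) + sum_i lambda_i a_i = (1, 2)
  -> stationarity FAILS
Primal feasibility (all g_i <= 0): OK
Dual feasibility (all lambda_i >= 0): OK
Complementary slackness (lambda_i * g_i(x) = 0 for all i): OK

Verdict: the first failing condition is stationarity -> stat.

stat


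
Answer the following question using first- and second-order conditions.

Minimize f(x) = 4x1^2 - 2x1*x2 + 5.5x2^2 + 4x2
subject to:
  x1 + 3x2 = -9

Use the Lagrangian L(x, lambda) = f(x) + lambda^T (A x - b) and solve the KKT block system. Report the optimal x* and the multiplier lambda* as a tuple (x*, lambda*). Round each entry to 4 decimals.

Form the Lagrangian:
  L(x, lambda) = (1/2) x^T Q x + c^T x + lambda^T (A x - b)
Stationarity (grad_x L = 0): Q x + c + A^T lambda = 0.
Primal feasibility: A x = b.

This gives the KKT block system:
  [ Q   A^T ] [ x     ]   [-c ]
  [ A    0  ] [ lambda ] = [ b ]

Solving the linear system:
  x*      = (-1.4842, -2.5053)
  lambda* = (6.8632)
  f(x*)   = 25.8737

x* = (-1.4842, -2.5053), lambda* = (6.8632)


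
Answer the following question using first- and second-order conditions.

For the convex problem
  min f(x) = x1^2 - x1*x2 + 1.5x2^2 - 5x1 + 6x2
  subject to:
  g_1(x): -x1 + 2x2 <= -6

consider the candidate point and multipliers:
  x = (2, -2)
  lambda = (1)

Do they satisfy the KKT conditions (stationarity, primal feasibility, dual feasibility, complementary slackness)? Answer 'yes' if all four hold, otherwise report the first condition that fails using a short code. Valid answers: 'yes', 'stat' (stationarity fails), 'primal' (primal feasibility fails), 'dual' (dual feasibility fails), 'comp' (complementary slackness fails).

Gradient of f: grad f(x) = Q x + c = (1, -2)
Constraint values g_i(x) = a_i^T x - b_i:
  g_1((2, -2)) = 0
Stationarity residual: grad f(x) + sum_i lambda_i a_i = (0, 0)
  -> stationarity OK
Primal feasibility (all g_i <= 0): OK
Dual feasibility (all lambda_i >= 0): OK
Complementary slackness (lambda_i * g_i(x) = 0 for all i): OK

Verdict: yes, KKT holds.

yes


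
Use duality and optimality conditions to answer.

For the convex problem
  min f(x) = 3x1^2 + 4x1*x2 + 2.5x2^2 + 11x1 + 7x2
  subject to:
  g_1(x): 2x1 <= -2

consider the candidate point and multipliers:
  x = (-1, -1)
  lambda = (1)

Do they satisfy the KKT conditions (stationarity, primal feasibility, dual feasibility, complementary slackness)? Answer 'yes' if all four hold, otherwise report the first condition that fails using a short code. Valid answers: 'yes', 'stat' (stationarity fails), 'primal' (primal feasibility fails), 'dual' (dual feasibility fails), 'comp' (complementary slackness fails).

Gradient of f: grad f(x) = Q x + c = (1, -2)
Constraint values g_i(x) = a_i^T x - b_i:
  g_1((-1, -1)) = 0
Stationarity residual: grad f(x) + sum_i lambda_i a_i = (3, -2)
  -> stationarity FAILS
Primal feasibility (all g_i <= 0): OK
Dual feasibility (all lambda_i >= 0): OK
Complementary slackness (lambda_i * g_i(x) = 0 for all i): OK

Verdict: the first failing condition is stationarity -> stat.

stat


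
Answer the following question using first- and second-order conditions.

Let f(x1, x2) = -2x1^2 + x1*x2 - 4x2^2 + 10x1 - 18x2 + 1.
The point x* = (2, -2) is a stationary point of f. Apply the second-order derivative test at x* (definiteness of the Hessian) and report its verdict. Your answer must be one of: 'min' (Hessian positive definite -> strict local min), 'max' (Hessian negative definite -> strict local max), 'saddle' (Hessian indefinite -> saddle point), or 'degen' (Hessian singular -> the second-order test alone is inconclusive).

Compute the Hessian H = grad^2 f:
  H = [[-4, 1], [1, -8]]
Verify stationarity: grad f(x*) = H x* + g = (0, 0).
Eigenvalues of H: -8.2361, -3.7639.
Both eigenvalues < 0, so H is negative definite -> x* is a strict local max.

max


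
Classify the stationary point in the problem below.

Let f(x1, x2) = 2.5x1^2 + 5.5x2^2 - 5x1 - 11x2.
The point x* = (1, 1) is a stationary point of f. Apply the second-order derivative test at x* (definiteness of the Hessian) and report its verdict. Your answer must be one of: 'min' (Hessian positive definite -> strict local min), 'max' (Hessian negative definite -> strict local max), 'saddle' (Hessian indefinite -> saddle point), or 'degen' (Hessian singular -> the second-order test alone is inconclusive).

Compute the Hessian H = grad^2 f:
  H = [[5, 0], [0, 11]]
Verify stationarity: grad f(x*) = H x* + g = (0, 0).
Eigenvalues of H: 5, 11.
Both eigenvalues > 0, so H is positive definite -> x* is a strict local min.

min


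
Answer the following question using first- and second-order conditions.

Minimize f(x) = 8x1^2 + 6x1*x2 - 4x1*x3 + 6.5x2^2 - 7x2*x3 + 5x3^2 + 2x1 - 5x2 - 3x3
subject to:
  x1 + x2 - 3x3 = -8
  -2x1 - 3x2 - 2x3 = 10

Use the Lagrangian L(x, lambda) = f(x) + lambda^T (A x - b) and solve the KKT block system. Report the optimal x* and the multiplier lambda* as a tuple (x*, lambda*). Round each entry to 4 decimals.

Form the Lagrangian:
  L(x, lambda) = (1/2) x^T Q x + c^T x + lambda^T (A x - b)
Stationarity (grad_x L = 0): Q x + c + A^T lambda = 0.
Primal feasibility: A x = b.

This gives the KKT block system:
  [ Q   A^T ] [ x     ]   [-c ]
  [ A    0  ] [ lambda ] = [ b ]

Solving the linear system:
  x*      = (-1.7337, -2.921, 1.1151)
  lambda* = (20.8144, -13.4553)
  f(x*)   = 154.4304

x* = (-1.7337, -2.921, 1.1151), lambda* = (20.8144, -13.4553)


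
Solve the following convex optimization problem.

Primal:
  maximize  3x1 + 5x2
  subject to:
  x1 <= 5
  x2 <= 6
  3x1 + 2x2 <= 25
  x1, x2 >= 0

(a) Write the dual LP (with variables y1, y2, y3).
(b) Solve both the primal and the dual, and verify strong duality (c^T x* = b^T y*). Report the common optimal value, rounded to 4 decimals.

The standard primal-dual pair for 'max c^T x s.t. A x <= b, x >= 0' is:
  Dual:  min b^T y  s.t.  A^T y >= c,  y >= 0.

So the dual LP is:
  minimize  5y1 + 6y2 + 25y3
  subject to:
    y1 + 3y3 >= 3
    y2 + 2y3 >= 5
    y1, y2, y3 >= 0

Solving the primal: x* = (4.3333, 6).
  primal value c^T x* = 43.
Solving the dual: y* = (0, 3, 1).
  dual value b^T y* = 43.
Strong duality: c^T x* = b^T y*. Confirmed.

43


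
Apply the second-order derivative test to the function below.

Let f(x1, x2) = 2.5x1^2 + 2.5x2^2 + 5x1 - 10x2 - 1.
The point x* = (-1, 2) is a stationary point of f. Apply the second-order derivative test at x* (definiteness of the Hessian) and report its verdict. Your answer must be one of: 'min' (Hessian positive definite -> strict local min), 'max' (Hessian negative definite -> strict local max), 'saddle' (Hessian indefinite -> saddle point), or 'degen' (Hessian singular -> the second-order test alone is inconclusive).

Compute the Hessian H = grad^2 f:
  H = [[5, 0], [0, 5]]
Verify stationarity: grad f(x*) = H x* + g = (0, 0).
Eigenvalues of H: 5, 5.
Both eigenvalues > 0, so H is positive definite -> x* is a strict local min.

min


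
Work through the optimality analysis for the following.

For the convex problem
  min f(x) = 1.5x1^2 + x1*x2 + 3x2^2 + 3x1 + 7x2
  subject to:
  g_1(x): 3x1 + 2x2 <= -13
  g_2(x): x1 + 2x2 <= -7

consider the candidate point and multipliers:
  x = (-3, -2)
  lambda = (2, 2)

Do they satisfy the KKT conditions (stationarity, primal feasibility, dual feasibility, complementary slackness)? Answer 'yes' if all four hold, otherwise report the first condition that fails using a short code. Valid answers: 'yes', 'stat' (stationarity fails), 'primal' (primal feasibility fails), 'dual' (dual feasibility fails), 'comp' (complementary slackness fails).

Gradient of f: grad f(x) = Q x + c = (-8, -8)
Constraint values g_i(x) = a_i^T x - b_i:
  g_1((-3, -2)) = 0
  g_2((-3, -2)) = 0
Stationarity residual: grad f(x) + sum_i lambda_i a_i = (0, 0)
  -> stationarity OK
Primal feasibility (all g_i <= 0): OK
Dual feasibility (all lambda_i >= 0): OK
Complementary slackness (lambda_i * g_i(x) = 0 for all i): OK

Verdict: yes, KKT holds.

yes


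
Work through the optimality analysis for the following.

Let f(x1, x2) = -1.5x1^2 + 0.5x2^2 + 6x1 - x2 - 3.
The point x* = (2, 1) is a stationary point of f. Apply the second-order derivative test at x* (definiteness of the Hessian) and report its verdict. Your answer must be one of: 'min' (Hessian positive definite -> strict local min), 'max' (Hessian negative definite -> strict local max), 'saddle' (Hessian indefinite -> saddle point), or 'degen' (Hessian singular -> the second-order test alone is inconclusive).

Compute the Hessian H = grad^2 f:
  H = [[-3, 0], [0, 1]]
Verify stationarity: grad f(x*) = H x* + g = (0, 0).
Eigenvalues of H: -3, 1.
Eigenvalues have mixed signs, so H is indefinite -> x* is a saddle point.

saddle


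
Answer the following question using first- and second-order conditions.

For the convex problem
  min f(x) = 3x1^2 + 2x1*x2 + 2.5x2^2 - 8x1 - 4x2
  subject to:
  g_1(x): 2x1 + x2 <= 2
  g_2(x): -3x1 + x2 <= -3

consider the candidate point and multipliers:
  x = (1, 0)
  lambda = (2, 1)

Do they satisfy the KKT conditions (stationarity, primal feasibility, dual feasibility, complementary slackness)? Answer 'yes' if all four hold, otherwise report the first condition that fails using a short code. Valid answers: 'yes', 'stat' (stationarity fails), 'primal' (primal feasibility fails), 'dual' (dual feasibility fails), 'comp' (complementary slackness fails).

Gradient of f: grad f(x) = Q x + c = (-2, -2)
Constraint values g_i(x) = a_i^T x - b_i:
  g_1((1, 0)) = 0
  g_2((1, 0)) = 0
Stationarity residual: grad f(x) + sum_i lambda_i a_i = (-1, 1)
  -> stationarity FAILS
Primal feasibility (all g_i <= 0): OK
Dual feasibility (all lambda_i >= 0): OK
Complementary slackness (lambda_i * g_i(x) = 0 for all i): OK

Verdict: the first failing condition is stationarity -> stat.

stat


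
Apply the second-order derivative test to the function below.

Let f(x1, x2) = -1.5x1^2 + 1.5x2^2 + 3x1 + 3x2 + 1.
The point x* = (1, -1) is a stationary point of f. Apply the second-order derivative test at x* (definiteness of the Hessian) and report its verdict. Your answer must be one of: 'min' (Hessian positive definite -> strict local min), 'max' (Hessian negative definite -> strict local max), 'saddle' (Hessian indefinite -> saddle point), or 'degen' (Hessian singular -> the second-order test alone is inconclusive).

Compute the Hessian H = grad^2 f:
  H = [[-3, 0], [0, 3]]
Verify stationarity: grad f(x*) = H x* + g = (0, 0).
Eigenvalues of H: -3, 3.
Eigenvalues have mixed signs, so H is indefinite -> x* is a saddle point.

saddle


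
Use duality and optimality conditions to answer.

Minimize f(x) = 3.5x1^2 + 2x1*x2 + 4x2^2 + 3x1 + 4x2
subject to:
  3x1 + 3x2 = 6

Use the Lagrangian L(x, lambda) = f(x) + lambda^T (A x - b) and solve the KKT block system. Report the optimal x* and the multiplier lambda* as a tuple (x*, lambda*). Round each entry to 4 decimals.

Form the Lagrangian:
  L(x, lambda) = (1/2) x^T Q x + c^T x + lambda^T (A x - b)
Stationarity (grad_x L = 0): Q x + c + A^T lambda = 0.
Primal feasibility: A x = b.

This gives the KKT block system:
  [ Q   A^T ] [ x     ]   [-c ]
  [ A    0  ] [ lambda ] = [ b ]

Solving the linear system:
  x*      = (1.1818, 0.8182)
  lambda* = (-4.303)
  f(x*)   = 16.3182

x* = (1.1818, 0.8182), lambda* = (-4.303)


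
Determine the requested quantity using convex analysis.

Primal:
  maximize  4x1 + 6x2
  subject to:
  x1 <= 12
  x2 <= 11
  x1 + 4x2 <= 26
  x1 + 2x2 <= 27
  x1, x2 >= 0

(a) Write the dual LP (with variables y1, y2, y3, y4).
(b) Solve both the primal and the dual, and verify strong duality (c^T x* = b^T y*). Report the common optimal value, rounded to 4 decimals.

The standard primal-dual pair for 'max c^T x s.t. A x <= b, x >= 0' is:
  Dual:  min b^T y  s.t.  A^T y >= c,  y >= 0.

So the dual LP is:
  minimize  12y1 + 11y2 + 26y3 + 27y4
  subject to:
    y1 + y3 + y4 >= 4
    y2 + 4y3 + 2y4 >= 6
    y1, y2, y3, y4 >= 0

Solving the primal: x* = (12, 3.5).
  primal value c^T x* = 69.
Solving the dual: y* = (2.5, 0, 1.5, 0).
  dual value b^T y* = 69.
Strong duality: c^T x* = b^T y*. Confirmed.

69


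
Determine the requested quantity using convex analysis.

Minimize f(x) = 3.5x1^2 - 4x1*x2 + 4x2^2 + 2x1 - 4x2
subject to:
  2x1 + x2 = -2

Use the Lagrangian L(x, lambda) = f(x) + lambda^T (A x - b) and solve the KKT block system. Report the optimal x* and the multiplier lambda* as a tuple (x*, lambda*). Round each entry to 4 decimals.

Form the Lagrangian:
  L(x, lambda) = (1/2) x^T Q x + c^T x + lambda^T (A x - b)
Stationarity (grad_x L = 0): Q x + c + A^T lambda = 0.
Primal feasibility: A x = b.

This gives the KKT block system:
  [ Q   A^T ] [ x     ]   [-c ]
  [ A    0  ] [ lambda ] = [ b ]

Solving the linear system:
  x*      = (-0.9091, -0.1818)
  lambda* = (1.8182)
  f(x*)   = 1.2727

x* = (-0.9091, -0.1818), lambda* = (1.8182)


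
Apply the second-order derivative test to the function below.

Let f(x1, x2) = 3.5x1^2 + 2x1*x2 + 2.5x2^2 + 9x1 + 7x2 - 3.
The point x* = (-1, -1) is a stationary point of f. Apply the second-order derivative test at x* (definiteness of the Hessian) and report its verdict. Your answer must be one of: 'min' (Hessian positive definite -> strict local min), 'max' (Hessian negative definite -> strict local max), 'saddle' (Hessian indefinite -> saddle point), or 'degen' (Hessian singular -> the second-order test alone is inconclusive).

Compute the Hessian H = grad^2 f:
  H = [[7, 2], [2, 5]]
Verify stationarity: grad f(x*) = H x* + g = (0, 0).
Eigenvalues of H: 3.7639, 8.2361.
Both eigenvalues > 0, so H is positive definite -> x* is a strict local min.

min


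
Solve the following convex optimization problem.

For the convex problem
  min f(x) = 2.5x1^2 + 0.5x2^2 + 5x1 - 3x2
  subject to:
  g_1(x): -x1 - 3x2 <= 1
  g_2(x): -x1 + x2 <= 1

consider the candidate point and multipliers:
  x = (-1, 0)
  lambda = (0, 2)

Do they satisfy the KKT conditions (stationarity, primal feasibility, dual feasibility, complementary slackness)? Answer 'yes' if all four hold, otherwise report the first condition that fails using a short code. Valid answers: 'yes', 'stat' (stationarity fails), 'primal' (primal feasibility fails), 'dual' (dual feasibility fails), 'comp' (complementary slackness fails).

Gradient of f: grad f(x) = Q x + c = (0, -3)
Constraint values g_i(x) = a_i^T x - b_i:
  g_1((-1, 0)) = 0
  g_2((-1, 0)) = 0
Stationarity residual: grad f(x) + sum_i lambda_i a_i = (-2, -1)
  -> stationarity FAILS
Primal feasibility (all g_i <= 0): OK
Dual feasibility (all lambda_i >= 0): OK
Complementary slackness (lambda_i * g_i(x) = 0 for all i): OK

Verdict: the first failing condition is stationarity -> stat.

stat


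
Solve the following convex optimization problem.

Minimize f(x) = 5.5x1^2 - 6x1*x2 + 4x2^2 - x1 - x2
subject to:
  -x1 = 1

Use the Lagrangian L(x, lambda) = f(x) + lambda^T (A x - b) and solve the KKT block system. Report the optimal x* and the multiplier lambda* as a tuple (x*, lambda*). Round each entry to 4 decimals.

Form the Lagrangian:
  L(x, lambda) = (1/2) x^T Q x + c^T x + lambda^T (A x - b)
Stationarity (grad_x L = 0): Q x + c + A^T lambda = 0.
Primal feasibility: A x = b.

This gives the KKT block system:
  [ Q   A^T ] [ x     ]   [-c ]
  [ A    0  ] [ lambda ] = [ b ]

Solving the linear system:
  x*      = (-1, -0.625)
  lambda* = (-8.25)
  f(x*)   = 4.9375

x* = (-1, -0.625), lambda* = (-8.25)


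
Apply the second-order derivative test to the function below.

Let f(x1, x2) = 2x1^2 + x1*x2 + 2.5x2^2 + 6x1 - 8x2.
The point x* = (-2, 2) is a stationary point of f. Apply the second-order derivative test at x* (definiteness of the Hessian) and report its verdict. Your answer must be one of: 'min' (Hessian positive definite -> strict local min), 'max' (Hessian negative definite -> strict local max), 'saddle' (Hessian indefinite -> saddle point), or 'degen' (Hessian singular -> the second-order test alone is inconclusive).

Compute the Hessian H = grad^2 f:
  H = [[4, 1], [1, 5]]
Verify stationarity: grad f(x*) = H x* + g = (0, 0).
Eigenvalues of H: 3.382, 5.618.
Both eigenvalues > 0, so H is positive definite -> x* is a strict local min.

min


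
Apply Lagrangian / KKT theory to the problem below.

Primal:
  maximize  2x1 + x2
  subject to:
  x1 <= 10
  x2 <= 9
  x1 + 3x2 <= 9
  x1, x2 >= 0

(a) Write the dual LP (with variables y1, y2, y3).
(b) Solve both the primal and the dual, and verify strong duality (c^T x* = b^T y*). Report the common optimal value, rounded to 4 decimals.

The standard primal-dual pair for 'max c^T x s.t. A x <= b, x >= 0' is:
  Dual:  min b^T y  s.t.  A^T y >= c,  y >= 0.

So the dual LP is:
  minimize  10y1 + 9y2 + 9y3
  subject to:
    y1 + y3 >= 2
    y2 + 3y3 >= 1
    y1, y2, y3 >= 0

Solving the primal: x* = (9, 0).
  primal value c^T x* = 18.
Solving the dual: y* = (0, 0, 2).
  dual value b^T y* = 18.
Strong duality: c^T x* = b^T y*. Confirmed.

18


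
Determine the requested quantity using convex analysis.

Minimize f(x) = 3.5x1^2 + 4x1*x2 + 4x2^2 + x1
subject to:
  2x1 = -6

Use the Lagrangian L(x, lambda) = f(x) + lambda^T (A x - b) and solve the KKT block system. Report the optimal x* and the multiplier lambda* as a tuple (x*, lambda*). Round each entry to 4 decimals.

Form the Lagrangian:
  L(x, lambda) = (1/2) x^T Q x + c^T x + lambda^T (A x - b)
Stationarity (grad_x L = 0): Q x + c + A^T lambda = 0.
Primal feasibility: A x = b.

This gives the KKT block system:
  [ Q   A^T ] [ x     ]   [-c ]
  [ A    0  ] [ lambda ] = [ b ]

Solving the linear system:
  x*      = (-3, 1.5)
  lambda* = (7)
  f(x*)   = 19.5

x* = (-3, 1.5), lambda* = (7)


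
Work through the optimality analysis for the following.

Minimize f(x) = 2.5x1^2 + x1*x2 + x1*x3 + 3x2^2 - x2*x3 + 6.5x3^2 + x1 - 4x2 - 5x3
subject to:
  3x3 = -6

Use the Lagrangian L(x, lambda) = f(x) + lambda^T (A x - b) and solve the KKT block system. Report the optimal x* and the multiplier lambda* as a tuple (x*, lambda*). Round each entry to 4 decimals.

Form the Lagrangian:
  L(x, lambda) = (1/2) x^T Q x + c^T x + lambda^T (A x - b)
Stationarity (grad_x L = 0): Q x + c + A^T lambda = 0.
Primal feasibility: A x = b.

This gives the KKT block system:
  [ Q   A^T ] [ x     ]   [-c ]
  [ A    0  ] [ lambda ] = [ b ]

Solving the linear system:
  x*      = (0.1379, 0.3103, -2)
  lambda* = (10.3908)
  f(x*)   = 35.6207

x* = (0.1379, 0.3103, -2), lambda* = (10.3908)


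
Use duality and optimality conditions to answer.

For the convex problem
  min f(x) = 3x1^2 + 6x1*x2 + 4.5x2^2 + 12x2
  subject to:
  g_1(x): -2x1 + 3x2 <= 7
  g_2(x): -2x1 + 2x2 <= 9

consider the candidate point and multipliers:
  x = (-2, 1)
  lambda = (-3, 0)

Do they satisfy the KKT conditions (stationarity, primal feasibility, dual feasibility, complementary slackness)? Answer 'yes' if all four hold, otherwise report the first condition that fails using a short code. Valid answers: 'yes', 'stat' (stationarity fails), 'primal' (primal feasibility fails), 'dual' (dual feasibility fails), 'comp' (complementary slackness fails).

Gradient of f: grad f(x) = Q x + c = (-6, 9)
Constraint values g_i(x) = a_i^T x - b_i:
  g_1((-2, 1)) = 0
  g_2((-2, 1)) = -3
Stationarity residual: grad f(x) + sum_i lambda_i a_i = (0, 0)
  -> stationarity OK
Primal feasibility (all g_i <= 0): OK
Dual feasibility (all lambda_i >= 0): FAILS
Complementary slackness (lambda_i * g_i(x) = 0 for all i): OK

Verdict: the first failing condition is dual_feasibility -> dual.

dual
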